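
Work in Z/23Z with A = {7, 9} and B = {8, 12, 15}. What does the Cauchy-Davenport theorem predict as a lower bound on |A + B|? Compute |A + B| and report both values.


Cauchy-Davenport: |A + B| ≥ min(p, |A| + |B| - 1) for A, B nonempty in Z/pZ.
|A| = 2, |B| = 3, p = 23.
CD lower bound = min(23, 2 + 3 - 1) = min(23, 4) = 4.
Compute A + B mod 23 directly:
a = 7: 7+8=15, 7+12=19, 7+15=22
a = 9: 9+8=17, 9+12=21, 9+15=1
A + B = {1, 15, 17, 19, 21, 22}, so |A + B| = 6.
Verify: 6 ≥ 4? Yes ✓.

CD lower bound = 4, actual |A + B| = 6.


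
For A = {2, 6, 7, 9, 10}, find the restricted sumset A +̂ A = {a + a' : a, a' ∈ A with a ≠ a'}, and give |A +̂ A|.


Restricted sumset: A +̂ A = {a + a' : a ∈ A, a' ∈ A, a ≠ a'}.
Equivalently, take A + A and drop any sum 2a that is achievable ONLY as a + a for a ∈ A (i.e. sums representable only with equal summands).
Enumerate pairs (a, a') with a < a' (symmetric, so each unordered pair gives one sum; this covers all a ≠ a'):
  2 + 6 = 8
  2 + 7 = 9
  2 + 9 = 11
  2 + 10 = 12
  6 + 7 = 13
  6 + 9 = 15
  6 + 10 = 16
  7 + 9 = 16
  7 + 10 = 17
  9 + 10 = 19
Collected distinct sums: {8, 9, 11, 12, 13, 15, 16, 17, 19}
|A +̂ A| = 9
(Reference bound: |A +̂ A| ≥ 2|A| - 3 for |A| ≥ 2, with |A| = 5 giving ≥ 7.)

|A +̂ A| = 9


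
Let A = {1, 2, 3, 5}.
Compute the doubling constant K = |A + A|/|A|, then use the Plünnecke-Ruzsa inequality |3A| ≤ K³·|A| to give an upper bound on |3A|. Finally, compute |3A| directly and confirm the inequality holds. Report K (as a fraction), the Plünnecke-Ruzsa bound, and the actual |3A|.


|A| = 4.
Step 1: Compute A + A by enumerating all 16 pairs.
A + A = {2, 3, 4, 5, 6, 7, 8, 10}, so |A + A| = 8.
Step 2: Doubling constant K = |A + A|/|A| = 8/4 = 8/4 ≈ 2.0000.
Step 3: Plünnecke-Ruzsa gives |3A| ≤ K³·|A| = (2.0000)³ · 4 ≈ 32.0000.
Step 4: Compute 3A = A + A + A directly by enumerating all triples (a,b,c) ∈ A³; |3A| = 12.
Step 5: Check 12 ≤ 32.0000? Yes ✓.

K = 8/4, Plünnecke-Ruzsa bound K³|A| ≈ 32.0000, |3A| = 12, inequality holds.


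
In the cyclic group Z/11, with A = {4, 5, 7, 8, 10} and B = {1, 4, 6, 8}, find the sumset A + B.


Work in Z/11Z: reduce every sum a + b modulo 11.
Enumerate all 20 pairs:
a = 4: 4+1=5, 4+4=8, 4+6=10, 4+8=1
a = 5: 5+1=6, 5+4=9, 5+6=0, 5+8=2
a = 7: 7+1=8, 7+4=0, 7+6=2, 7+8=4
a = 8: 8+1=9, 8+4=1, 8+6=3, 8+8=5
a = 10: 10+1=0, 10+4=3, 10+6=5, 10+8=7
Distinct residues collected: {0, 1, 2, 3, 4, 5, 6, 7, 8, 9, 10}
|A + B| = 11 (out of 11 total residues).

A + B = {0, 1, 2, 3, 4, 5, 6, 7, 8, 9, 10}


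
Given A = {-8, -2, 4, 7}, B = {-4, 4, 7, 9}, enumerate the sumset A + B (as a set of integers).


A + B = {a + b : a ∈ A, b ∈ B}.
Enumerate all |A|·|B| = 4·4 = 16 pairs (a, b) and collect distinct sums.
a = -8: -8+-4=-12, -8+4=-4, -8+7=-1, -8+9=1
a = -2: -2+-4=-6, -2+4=2, -2+7=5, -2+9=7
a = 4: 4+-4=0, 4+4=8, 4+7=11, 4+9=13
a = 7: 7+-4=3, 7+4=11, 7+7=14, 7+9=16
Collecting distinct sums: A + B = {-12, -6, -4, -1, 0, 1, 2, 3, 5, 7, 8, 11, 13, 14, 16}
|A + B| = 15

A + B = {-12, -6, -4, -1, 0, 1, 2, 3, 5, 7, 8, 11, 13, 14, 16}


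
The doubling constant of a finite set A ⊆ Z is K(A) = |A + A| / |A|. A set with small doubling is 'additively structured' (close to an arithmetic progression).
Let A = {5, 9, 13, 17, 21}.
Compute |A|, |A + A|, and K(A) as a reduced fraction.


|A| = 5.
Compute A + A by enumerating all 25 pairs.
A + A = {10, 14, 18, 22, 26, 30, 34, 38, 42}, so |A + A| = 9.
K = |A + A| / |A| = 9/5 (already in lowest terms) ≈ 1.8000.
Reference: AP of size 5 gives K = 9/5 ≈ 1.8000; a fully generic set of size 5 gives K ≈ 3.0000.

|A| = 5, |A + A| = 9, K = 9/5.


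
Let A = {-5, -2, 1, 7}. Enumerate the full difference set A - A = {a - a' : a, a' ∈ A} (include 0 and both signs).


A - A = {a - a' : a, a' ∈ A}.
Compute a - a' for each ordered pair (a, a'):
a = -5: -5--5=0, -5--2=-3, -5-1=-6, -5-7=-12
a = -2: -2--5=3, -2--2=0, -2-1=-3, -2-7=-9
a = 1: 1--5=6, 1--2=3, 1-1=0, 1-7=-6
a = 7: 7--5=12, 7--2=9, 7-1=6, 7-7=0
Collecting distinct values (and noting 0 appears from a-a):
A - A = {-12, -9, -6, -3, 0, 3, 6, 9, 12}
|A - A| = 9

A - A = {-12, -9, -6, -3, 0, 3, 6, 9, 12}


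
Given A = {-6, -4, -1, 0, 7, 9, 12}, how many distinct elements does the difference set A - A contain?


A - A = {a - a' : a, a' ∈ A}; |A| = 7.
Bounds: 2|A|-1 ≤ |A - A| ≤ |A|² - |A| + 1, i.e. 13 ≤ |A - A| ≤ 43.
Note: 0 ∈ A - A always (from a - a). The set is symmetric: if d ∈ A - A then -d ∈ A - A.
Enumerate nonzero differences d = a - a' with a > a' (then include -d):
Positive differences: {1, 2, 3, 4, 5, 6, 7, 8, 9, 10, 11, 12, 13, 15, 16, 18}
Full difference set: {0} ∪ (positive diffs) ∪ (negative diffs).
|A - A| = 1 + 2·16 = 33 (matches direct enumeration: 33).

|A - A| = 33


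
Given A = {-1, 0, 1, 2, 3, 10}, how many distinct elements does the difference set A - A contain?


A - A = {a - a' : a, a' ∈ A}; |A| = 6.
Bounds: 2|A|-1 ≤ |A - A| ≤ |A|² - |A| + 1, i.e. 11 ≤ |A - A| ≤ 31.
Note: 0 ∈ A - A always (from a - a). The set is symmetric: if d ∈ A - A then -d ∈ A - A.
Enumerate nonzero differences d = a - a' with a > a' (then include -d):
Positive differences: {1, 2, 3, 4, 7, 8, 9, 10, 11}
Full difference set: {0} ∪ (positive diffs) ∪ (negative diffs).
|A - A| = 1 + 2·9 = 19 (matches direct enumeration: 19).

|A - A| = 19


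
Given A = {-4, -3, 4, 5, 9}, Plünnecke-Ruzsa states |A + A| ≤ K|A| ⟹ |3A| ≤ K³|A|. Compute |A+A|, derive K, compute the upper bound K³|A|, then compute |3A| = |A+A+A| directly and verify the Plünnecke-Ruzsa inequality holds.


|A| = 5.
Step 1: Compute A + A by enumerating all 25 pairs.
A + A = {-8, -7, -6, 0, 1, 2, 5, 6, 8, 9, 10, 13, 14, 18}, so |A + A| = 14.
Step 2: Doubling constant K = |A + A|/|A| = 14/5 = 14/5 ≈ 2.8000.
Step 3: Plünnecke-Ruzsa gives |3A| ≤ K³·|A| = (2.8000)³ · 5 ≈ 109.7600.
Step 4: Compute 3A = A + A + A directly by enumerating all triples (a,b,c) ∈ A³; |3A| = 28.
Step 5: Check 28 ≤ 109.7600? Yes ✓.

K = 14/5, Plünnecke-Ruzsa bound K³|A| ≈ 109.7600, |3A| = 28, inequality holds.


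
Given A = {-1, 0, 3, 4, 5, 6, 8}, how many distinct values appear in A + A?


A + A = {a + a' : a, a' ∈ A}; |A| = 7.
General bounds: 2|A| - 1 ≤ |A + A| ≤ |A|(|A|+1)/2, i.e. 13 ≤ |A + A| ≤ 28.
Lower bound 2|A|-1 is attained iff A is an arithmetic progression.
Enumerate sums a + a' for a ≤ a' (symmetric, so this suffices):
a = -1: -1+-1=-2, -1+0=-1, -1+3=2, -1+4=3, -1+5=4, -1+6=5, -1+8=7
a = 0: 0+0=0, 0+3=3, 0+4=4, 0+5=5, 0+6=6, 0+8=8
a = 3: 3+3=6, 3+4=7, 3+5=8, 3+6=9, 3+8=11
a = 4: 4+4=8, 4+5=9, 4+6=10, 4+8=12
a = 5: 5+5=10, 5+6=11, 5+8=13
a = 6: 6+6=12, 6+8=14
a = 8: 8+8=16
Distinct sums: {-2, -1, 0, 2, 3, 4, 5, 6, 7, 8, 9, 10, 11, 12, 13, 14, 16}
|A + A| = 17

|A + A| = 17


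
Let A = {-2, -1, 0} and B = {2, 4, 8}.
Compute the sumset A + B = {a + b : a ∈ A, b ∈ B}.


A + B = {a + b : a ∈ A, b ∈ B}.
Enumerate all |A|·|B| = 3·3 = 9 pairs (a, b) and collect distinct sums.
a = -2: -2+2=0, -2+4=2, -2+8=6
a = -1: -1+2=1, -1+4=3, -1+8=7
a = 0: 0+2=2, 0+4=4, 0+8=8
Collecting distinct sums: A + B = {0, 1, 2, 3, 4, 6, 7, 8}
|A + B| = 8

A + B = {0, 1, 2, 3, 4, 6, 7, 8}


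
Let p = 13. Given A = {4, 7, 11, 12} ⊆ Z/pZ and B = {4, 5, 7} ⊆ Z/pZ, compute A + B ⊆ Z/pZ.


Work in Z/13Z: reduce every sum a + b modulo 13.
Enumerate all 12 pairs:
a = 4: 4+4=8, 4+5=9, 4+7=11
a = 7: 7+4=11, 7+5=12, 7+7=1
a = 11: 11+4=2, 11+5=3, 11+7=5
a = 12: 12+4=3, 12+5=4, 12+7=6
Distinct residues collected: {1, 2, 3, 4, 5, 6, 8, 9, 11, 12}
|A + B| = 10 (out of 13 total residues).

A + B = {1, 2, 3, 4, 5, 6, 8, 9, 11, 12}


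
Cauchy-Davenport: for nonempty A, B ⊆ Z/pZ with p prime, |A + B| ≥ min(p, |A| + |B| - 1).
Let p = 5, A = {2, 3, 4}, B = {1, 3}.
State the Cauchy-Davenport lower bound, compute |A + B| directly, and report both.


Cauchy-Davenport: |A + B| ≥ min(p, |A| + |B| - 1) for A, B nonempty in Z/pZ.
|A| = 3, |B| = 2, p = 5.
CD lower bound = min(5, 3 + 2 - 1) = min(5, 4) = 4.
Compute A + B mod 5 directly:
a = 2: 2+1=3, 2+3=0
a = 3: 3+1=4, 3+3=1
a = 4: 4+1=0, 4+3=2
A + B = {0, 1, 2, 3, 4}, so |A + B| = 5.
Verify: 5 ≥ 4? Yes ✓.

CD lower bound = 4, actual |A + B| = 5.


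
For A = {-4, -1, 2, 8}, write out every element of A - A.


A - A = {a - a' : a, a' ∈ A}.
Compute a - a' for each ordered pair (a, a'):
a = -4: -4--4=0, -4--1=-3, -4-2=-6, -4-8=-12
a = -1: -1--4=3, -1--1=0, -1-2=-3, -1-8=-9
a = 2: 2--4=6, 2--1=3, 2-2=0, 2-8=-6
a = 8: 8--4=12, 8--1=9, 8-2=6, 8-8=0
Collecting distinct values (and noting 0 appears from a-a):
A - A = {-12, -9, -6, -3, 0, 3, 6, 9, 12}
|A - A| = 9

A - A = {-12, -9, -6, -3, 0, 3, 6, 9, 12}


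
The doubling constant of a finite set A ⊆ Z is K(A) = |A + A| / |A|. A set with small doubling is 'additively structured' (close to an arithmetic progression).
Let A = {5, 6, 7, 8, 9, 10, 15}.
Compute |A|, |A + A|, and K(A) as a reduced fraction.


|A| = 7.
Compute A + A by enumerating all 49 pairs.
A + A = {10, 11, 12, 13, 14, 15, 16, 17, 18, 19, 20, 21, 22, 23, 24, 25, 30}, so |A + A| = 17.
K = |A + A| / |A| = 17/7 (already in lowest terms) ≈ 2.4286.
Reference: AP of size 7 gives K = 13/7 ≈ 1.8571; a fully generic set of size 7 gives K ≈ 4.0000.

|A| = 7, |A + A| = 17, K = 17/7.


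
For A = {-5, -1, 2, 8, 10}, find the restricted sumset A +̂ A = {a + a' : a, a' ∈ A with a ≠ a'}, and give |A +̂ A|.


Restricted sumset: A +̂ A = {a + a' : a ∈ A, a' ∈ A, a ≠ a'}.
Equivalently, take A + A and drop any sum 2a that is achievable ONLY as a + a for a ∈ A (i.e. sums representable only with equal summands).
Enumerate pairs (a, a') with a < a' (symmetric, so each unordered pair gives one sum; this covers all a ≠ a'):
  -5 + -1 = -6
  -5 + 2 = -3
  -5 + 8 = 3
  -5 + 10 = 5
  -1 + 2 = 1
  -1 + 8 = 7
  -1 + 10 = 9
  2 + 8 = 10
  2 + 10 = 12
  8 + 10 = 18
Collected distinct sums: {-6, -3, 1, 3, 5, 7, 9, 10, 12, 18}
|A +̂ A| = 10
(Reference bound: |A +̂ A| ≥ 2|A| - 3 for |A| ≥ 2, with |A| = 5 giving ≥ 7.)

|A +̂ A| = 10


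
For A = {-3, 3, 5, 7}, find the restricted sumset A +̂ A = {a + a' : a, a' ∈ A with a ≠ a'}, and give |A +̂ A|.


Restricted sumset: A +̂ A = {a + a' : a ∈ A, a' ∈ A, a ≠ a'}.
Equivalently, take A + A and drop any sum 2a that is achievable ONLY as a + a for a ∈ A (i.e. sums representable only with equal summands).
Enumerate pairs (a, a') with a < a' (symmetric, so each unordered pair gives one sum; this covers all a ≠ a'):
  -3 + 3 = 0
  -3 + 5 = 2
  -3 + 7 = 4
  3 + 5 = 8
  3 + 7 = 10
  5 + 7 = 12
Collected distinct sums: {0, 2, 4, 8, 10, 12}
|A +̂ A| = 6
(Reference bound: |A +̂ A| ≥ 2|A| - 3 for |A| ≥ 2, with |A| = 4 giving ≥ 5.)

|A +̂ A| = 6


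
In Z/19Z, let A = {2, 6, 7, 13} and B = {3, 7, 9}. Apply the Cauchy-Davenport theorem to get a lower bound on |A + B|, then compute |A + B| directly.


Cauchy-Davenport: |A + B| ≥ min(p, |A| + |B| - 1) for A, B nonempty in Z/pZ.
|A| = 4, |B| = 3, p = 19.
CD lower bound = min(19, 4 + 3 - 1) = min(19, 6) = 6.
Compute A + B mod 19 directly:
a = 2: 2+3=5, 2+7=9, 2+9=11
a = 6: 6+3=9, 6+7=13, 6+9=15
a = 7: 7+3=10, 7+7=14, 7+9=16
a = 13: 13+3=16, 13+7=1, 13+9=3
A + B = {1, 3, 5, 9, 10, 11, 13, 14, 15, 16}, so |A + B| = 10.
Verify: 10 ≥ 6? Yes ✓.

CD lower bound = 6, actual |A + B| = 10.


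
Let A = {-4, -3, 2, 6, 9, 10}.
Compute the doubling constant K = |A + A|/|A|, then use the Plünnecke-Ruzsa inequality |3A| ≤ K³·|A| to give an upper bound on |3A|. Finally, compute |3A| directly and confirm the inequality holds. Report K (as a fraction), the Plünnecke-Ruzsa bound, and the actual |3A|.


|A| = 6.
Step 1: Compute A + A by enumerating all 36 pairs.
A + A = {-8, -7, -6, -2, -1, 2, 3, 4, 5, 6, 7, 8, 11, 12, 15, 16, 18, 19, 20}, so |A + A| = 19.
Step 2: Doubling constant K = |A + A|/|A| = 19/6 = 19/6 ≈ 3.1667.
Step 3: Plünnecke-Ruzsa gives |3A| ≤ K³·|A| = (3.1667)³ · 6 ≈ 190.5278.
Step 4: Compute 3A = A + A + A directly by enumerating all triples (a,b,c) ∈ A³; |3A| = 38.
Step 5: Check 38 ≤ 190.5278? Yes ✓.

K = 19/6, Plünnecke-Ruzsa bound K³|A| ≈ 190.5278, |3A| = 38, inequality holds.


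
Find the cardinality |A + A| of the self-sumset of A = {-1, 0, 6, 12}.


A + A = {a + a' : a, a' ∈ A}; |A| = 4.
General bounds: 2|A| - 1 ≤ |A + A| ≤ |A|(|A|+1)/2, i.e. 7 ≤ |A + A| ≤ 10.
Lower bound 2|A|-1 is attained iff A is an arithmetic progression.
Enumerate sums a + a' for a ≤ a' (symmetric, so this suffices):
a = -1: -1+-1=-2, -1+0=-1, -1+6=5, -1+12=11
a = 0: 0+0=0, 0+6=6, 0+12=12
a = 6: 6+6=12, 6+12=18
a = 12: 12+12=24
Distinct sums: {-2, -1, 0, 5, 6, 11, 12, 18, 24}
|A + A| = 9

|A + A| = 9


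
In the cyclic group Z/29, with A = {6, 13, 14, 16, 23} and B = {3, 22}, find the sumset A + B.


Work in Z/29Z: reduce every sum a + b modulo 29.
Enumerate all 10 pairs:
a = 6: 6+3=9, 6+22=28
a = 13: 13+3=16, 13+22=6
a = 14: 14+3=17, 14+22=7
a = 16: 16+3=19, 16+22=9
a = 23: 23+3=26, 23+22=16
Distinct residues collected: {6, 7, 9, 16, 17, 19, 26, 28}
|A + B| = 8 (out of 29 total residues).

A + B = {6, 7, 9, 16, 17, 19, 26, 28}


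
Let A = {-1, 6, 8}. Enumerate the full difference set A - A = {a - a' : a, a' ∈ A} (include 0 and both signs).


A - A = {a - a' : a, a' ∈ A}.
Compute a - a' for each ordered pair (a, a'):
a = -1: -1--1=0, -1-6=-7, -1-8=-9
a = 6: 6--1=7, 6-6=0, 6-8=-2
a = 8: 8--1=9, 8-6=2, 8-8=0
Collecting distinct values (and noting 0 appears from a-a):
A - A = {-9, -7, -2, 0, 2, 7, 9}
|A - A| = 7

A - A = {-9, -7, -2, 0, 2, 7, 9}


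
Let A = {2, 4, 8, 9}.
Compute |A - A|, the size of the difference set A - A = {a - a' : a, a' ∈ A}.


A - A = {a - a' : a, a' ∈ A}; |A| = 4.
Bounds: 2|A|-1 ≤ |A - A| ≤ |A|² - |A| + 1, i.e. 7 ≤ |A - A| ≤ 13.
Note: 0 ∈ A - A always (from a - a). The set is symmetric: if d ∈ A - A then -d ∈ A - A.
Enumerate nonzero differences d = a - a' with a > a' (then include -d):
Positive differences: {1, 2, 4, 5, 6, 7}
Full difference set: {0} ∪ (positive diffs) ∪ (negative diffs).
|A - A| = 1 + 2·6 = 13 (matches direct enumeration: 13).

|A - A| = 13


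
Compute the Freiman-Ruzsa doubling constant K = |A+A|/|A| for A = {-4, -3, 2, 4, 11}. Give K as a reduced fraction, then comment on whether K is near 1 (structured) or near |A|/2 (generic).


|A| = 5.
Compute A + A by enumerating all 25 pairs.
A + A = {-8, -7, -6, -2, -1, 0, 1, 4, 6, 7, 8, 13, 15, 22}, so |A + A| = 14.
K = |A + A| / |A| = 14/5 (already in lowest terms) ≈ 2.8000.
Reference: AP of size 5 gives K = 9/5 ≈ 1.8000; a fully generic set of size 5 gives K ≈ 3.0000.

|A| = 5, |A + A| = 14, K = 14/5.


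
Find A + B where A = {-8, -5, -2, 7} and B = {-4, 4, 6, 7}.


A + B = {a + b : a ∈ A, b ∈ B}.
Enumerate all |A|·|B| = 4·4 = 16 pairs (a, b) and collect distinct sums.
a = -8: -8+-4=-12, -8+4=-4, -8+6=-2, -8+7=-1
a = -5: -5+-4=-9, -5+4=-1, -5+6=1, -5+7=2
a = -2: -2+-4=-6, -2+4=2, -2+6=4, -2+7=5
a = 7: 7+-4=3, 7+4=11, 7+6=13, 7+7=14
Collecting distinct sums: A + B = {-12, -9, -6, -4, -2, -1, 1, 2, 3, 4, 5, 11, 13, 14}
|A + B| = 14

A + B = {-12, -9, -6, -4, -2, -1, 1, 2, 3, 4, 5, 11, 13, 14}


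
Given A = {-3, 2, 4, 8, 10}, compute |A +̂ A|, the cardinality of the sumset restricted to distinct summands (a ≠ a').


Restricted sumset: A +̂ A = {a + a' : a ∈ A, a' ∈ A, a ≠ a'}.
Equivalently, take A + A and drop any sum 2a that is achievable ONLY as a + a for a ∈ A (i.e. sums representable only with equal summands).
Enumerate pairs (a, a') with a < a' (symmetric, so each unordered pair gives one sum; this covers all a ≠ a'):
  -3 + 2 = -1
  -3 + 4 = 1
  -3 + 8 = 5
  -3 + 10 = 7
  2 + 4 = 6
  2 + 8 = 10
  2 + 10 = 12
  4 + 8 = 12
  4 + 10 = 14
  8 + 10 = 18
Collected distinct sums: {-1, 1, 5, 6, 7, 10, 12, 14, 18}
|A +̂ A| = 9
(Reference bound: |A +̂ A| ≥ 2|A| - 3 for |A| ≥ 2, with |A| = 5 giving ≥ 7.)

|A +̂ A| = 9


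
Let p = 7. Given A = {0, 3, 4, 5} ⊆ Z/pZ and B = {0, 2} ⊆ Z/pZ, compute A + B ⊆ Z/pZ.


Work in Z/7Z: reduce every sum a + b modulo 7.
Enumerate all 8 pairs:
a = 0: 0+0=0, 0+2=2
a = 3: 3+0=3, 3+2=5
a = 4: 4+0=4, 4+2=6
a = 5: 5+0=5, 5+2=0
Distinct residues collected: {0, 2, 3, 4, 5, 6}
|A + B| = 6 (out of 7 total residues).

A + B = {0, 2, 3, 4, 5, 6}


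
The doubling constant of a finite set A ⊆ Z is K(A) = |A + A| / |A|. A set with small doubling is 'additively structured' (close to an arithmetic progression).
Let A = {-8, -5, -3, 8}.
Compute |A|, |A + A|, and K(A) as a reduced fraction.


|A| = 4.
Compute A + A by enumerating all 16 pairs.
A + A = {-16, -13, -11, -10, -8, -6, 0, 3, 5, 16}, so |A + A| = 10.
K = |A + A| / |A| = 10/4 = 5/2 ≈ 2.5000.
Reference: AP of size 4 gives K = 7/4 ≈ 1.7500; a fully generic set of size 4 gives K ≈ 2.5000.

|A| = 4, |A + A| = 10, K = 10/4 = 5/2.


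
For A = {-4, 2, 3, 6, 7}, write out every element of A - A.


A - A = {a - a' : a, a' ∈ A}.
Compute a - a' for each ordered pair (a, a'):
a = -4: -4--4=0, -4-2=-6, -4-3=-7, -4-6=-10, -4-7=-11
a = 2: 2--4=6, 2-2=0, 2-3=-1, 2-6=-4, 2-7=-5
a = 3: 3--4=7, 3-2=1, 3-3=0, 3-6=-3, 3-7=-4
a = 6: 6--4=10, 6-2=4, 6-3=3, 6-6=0, 6-7=-1
a = 7: 7--4=11, 7-2=5, 7-3=4, 7-6=1, 7-7=0
Collecting distinct values (and noting 0 appears from a-a):
A - A = {-11, -10, -7, -6, -5, -4, -3, -1, 0, 1, 3, 4, 5, 6, 7, 10, 11}
|A - A| = 17

A - A = {-11, -10, -7, -6, -5, -4, -3, -1, 0, 1, 3, 4, 5, 6, 7, 10, 11}


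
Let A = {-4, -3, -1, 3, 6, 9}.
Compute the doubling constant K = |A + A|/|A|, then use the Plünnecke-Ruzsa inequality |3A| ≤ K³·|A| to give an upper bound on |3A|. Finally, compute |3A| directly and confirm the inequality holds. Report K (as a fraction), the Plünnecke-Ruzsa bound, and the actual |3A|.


|A| = 6.
Step 1: Compute A + A by enumerating all 36 pairs.
A + A = {-8, -7, -6, -5, -4, -2, -1, 0, 2, 3, 5, 6, 8, 9, 12, 15, 18}, so |A + A| = 17.
Step 2: Doubling constant K = |A + A|/|A| = 17/6 = 17/6 ≈ 2.8333.
Step 3: Plünnecke-Ruzsa gives |3A| ≤ K³·|A| = (2.8333)³ · 6 ≈ 136.4722.
Step 4: Compute 3A = A + A + A directly by enumerating all triples (a,b,c) ∈ A³; |3A| = 31.
Step 5: Check 31 ≤ 136.4722? Yes ✓.

K = 17/6, Plünnecke-Ruzsa bound K³|A| ≈ 136.4722, |3A| = 31, inequality holds.


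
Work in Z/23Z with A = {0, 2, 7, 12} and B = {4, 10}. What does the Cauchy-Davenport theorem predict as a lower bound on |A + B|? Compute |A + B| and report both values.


Cauchy-Davenport: |A + B| ≥ min(p, |A| + |B| - 1) for A, B nonempty in Z/pZ.
|A| = 4, |B| = 2, p = 23.
CD lower bound = min(23, 4 + 2 - 1) = min(23, 5) = 5.
Compute A + B mod 23 directly:
a = 0: 0+4=4, 0+10=10
a = 2: 2+4=6, 2+10=12
a = 7: 7+4=11, 7+10=17
a = 12: 12+4=16, 12+10=22
A + B = {4, 6, 10, 11, 12, 16, 17, 22}, so |A + B| = 8.
Verify: 8 ≥ 5? Yes ✓.

CD lower bound = 5, actual |A + B| = 8.


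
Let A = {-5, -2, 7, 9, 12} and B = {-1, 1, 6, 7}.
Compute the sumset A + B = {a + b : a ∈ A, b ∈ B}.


A + B = {a + b : a ∈ A, b ∈ B}.
Enumerate all |A|·|B| = 5·4 = 20 pairs (a, b) and collect distinct sums.
a = -5: -5+-1=-6, -5+1=-4, -5+6=1, -5+7=2
a = -2: -2+-1=-3, -2+1=-1, -2+6=4, -2+7=5
a = 7: 7+-1=6, 7+1=8, 7+6=13, 7+7=14
a = 9: 9+-1=8, 9+1=10, 9+6=15, 9+7=16
a = 12: 12+-1=11, 12+1=13, 12+6=18, 12+7=19
Collecting distinct sums: A + B = {-6, -4, -3, -1, 1, 2, 4, 5, 6, 8, 10, 11, 13, 14, 15, 16, 18, 19}
|A + B| = 18

A + B = {-6, -4, -3, -1, 1, 2, 4, 5, 6, 8, 10, 11, 13, 14, 15, 16, 18, 19}


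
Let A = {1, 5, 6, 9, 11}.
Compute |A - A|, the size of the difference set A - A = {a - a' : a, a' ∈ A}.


A - A = {a - a' : a, a' ∈ A}; |A| = 5.
Bounds: 2|A|-1 ≤ |A - A| ≤ |A|² - |A| + 1, i.e. 9 ≤ |A - A| ≤ 21.
Note: 0 ∈ A - A always (from a - a). The set is symmetric: if d ∈ A - A then -d ∈ A - A.
Enumerate nonzero differences d = a - a' with a > a' (then include -d):
Positive differences: {1, 2, 3, 4, 5, 6, 8, 10}
Full difference set: {0} ∪ (positive diffs) ∪ (negative diffs).
|A - A| = 1 + 2·8 = 17 (matches direct enumeration: 17).

|A - A| = 17


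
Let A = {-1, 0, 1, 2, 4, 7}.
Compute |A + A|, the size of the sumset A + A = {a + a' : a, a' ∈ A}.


A + A = {a + a' : a, a' ∈ A}; |A| = 6.
General bounds: 2|A| - 1 ≤ |A + A| ≤ |A|(|A|+1)/2, i.e. 11 ≤ |A + A| ≤ 21.
Lower bound 2|A|-1 is attained iff A is an arithmetic progression.
Enumerate sums a + a' for a ≤ a' (symmetric, so this suffices):
a = -1: -1+-1=-2, -1+0=-1, -1+1=0, -1+2=1, -1+4=3, -1+7=6
a = 0: 0+0=0, 0+1=1, 0+2=2, 0+4=4, 0+7=7
a = 1: 1+1=2, 1+2=3, 1+4=5, 1+7=8
a = 2: 2+2=4, 2+4=6, 2+7=9
a = 4: 4+4=8, 4+7=11
a = 7: 7+7=14
Distinct sums: {-2, -1, 0, 1, 2, 3, 4, 5, 6, 7, 8, 9, 11, 14}
|A + A| = 14

|A + A| = 14


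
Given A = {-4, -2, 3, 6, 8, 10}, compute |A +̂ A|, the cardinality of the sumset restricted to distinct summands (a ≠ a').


Restricted sumset: A +̂ A = {a + a' : a ∈ A, a' ∈ A, a ≠ a'}.
Equivalently, take A + A and drop any sum 2a that is achievable ONLY as a + a for a ∈ A (i.e. sums representable only with equal summands).
Enumerate pairs (a, a') with a < a' (symmetric, so each unordered pair gives one sum; this covers all a ≠ a'):
  -4 + -2 = -6
  -4 + 3 = -1
  -4 + 6 = 2
  -4 + 8 = 4
  -4 + 10 = 6
  -2 + 3 = 1
  -2 + 6 = 4
  -2 + 8 = 6
  -2 + 10 = 8
  3 + 6 = 9
  3 + 8 = 11
  3 + 10 = 13
  6 + 8 = 14
  6 + 10 = 16
  8 + 10 = 18
Collected distinct sums: {-6, -1, 1, 2, 4, 6, 8, 9, 11, 13, 14, 16, 18}
|A +̂ A| = 13
(Reference bound: |A +̂ A| ≥ 2|A| - 3 for |A| ≥ 2, with |A| = 6 giving ≥ 9.)

|A +̂ A| = 13


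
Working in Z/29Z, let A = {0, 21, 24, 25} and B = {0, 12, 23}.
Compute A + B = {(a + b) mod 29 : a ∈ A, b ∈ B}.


Work in Z/29Z: reduce every sum a + b modulo 29.
Enumerate all 12 pairs:
a = 0: 0+0=0, 0+12=12, 0+23=23
a = 21: 21+0=21, 21+12=4, 21+23=15
a = 24: 24+0=24, 24+12=7, 24+23=18
a = 25: 25+0=25, 25+12=8, 25+23=19
Distinct residues collected: {0, 4, 7, 8, 12, 15, 18, 19, 21, 23, 24, 25}
|A + B| = 12 (out of 29 total residues).

A + B = {0, 4, 7, 8, 12, 15, 18, 19, 21, 23, 24, 25}


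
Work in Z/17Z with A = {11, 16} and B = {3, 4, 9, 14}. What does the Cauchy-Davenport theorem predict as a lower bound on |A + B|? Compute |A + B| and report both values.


Cauchy-Davenport: |A + B| ≥ min(p, |A| + |B| - 1) for A, B nonempty in Z/pZ.
|A| = 2, |B| = 4, p = 17.
CD lower bound = min(17, 2 + 4 - 1) = min(17, 5) = 5.
Compute A + B mod 17 directly:
a = 11: 11+3=14, 11+4=15, 11+9=3, 11+14=8
a = 16: 16+3=2, 16+4=3, 16+9=8, 16+14=13
A + B = {2, 3, 8, 13, 14, 15}, so |A + B| = 6.
Verify: 6 ≥ 5? Yes ✓.

CD lower bound = 5, actual |A + B| = 6.


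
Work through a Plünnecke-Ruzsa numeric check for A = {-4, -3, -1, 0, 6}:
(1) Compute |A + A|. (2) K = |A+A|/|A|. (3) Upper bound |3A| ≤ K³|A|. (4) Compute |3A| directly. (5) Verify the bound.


|A| = 5.
Step 1: Compute A + A by enumerating all 25 pairs.
A + A = {-8, -7, -6, -5, -4, -3, -2, -1, 0, 2, 3, 5, 6, 12}, so |A + A| = 14.
Step 2: Doubling constant K = |A + A|/|A| = 14/5 = 14/5 ≈ 2.8000.
Step 3: Plünnecke-Ruzsa gives |3A| ≤ K³·|A| = (2.8000)³ · 5 ≈ 109.7600.
Step 4: Compute 3A = A + A + A directly by enumerating all triples (a,b,c) ∈ A³; |3A| = 24.
Step 5: Check 24 ≤ 109.7600? Yes ✓.

K = 14/5, Plünnecke-Ruzsa bound K³|A| ≈ 109.7600, |3A| = 24, inequality holds.


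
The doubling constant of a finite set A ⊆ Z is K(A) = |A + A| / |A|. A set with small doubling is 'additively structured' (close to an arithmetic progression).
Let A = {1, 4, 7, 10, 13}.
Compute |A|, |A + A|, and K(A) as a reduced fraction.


|A| = 5.
Compute A + A by enumerating all 25 pairs.
A + A = {2, 5, 8, 11, 14, 17, 20, 23, 26}, so |A + A| = 9.
K = |A + A| / |A| = 9/5 (already in lowest terms) ≈ 1.8000.
Reference: AP of size 5 gives K = 9/5 ≈ 1.8000; a fully generic set of size 5 gives K ≈ 3.0000.

|A| = 5, |A + A| = 9, K = 9/5.


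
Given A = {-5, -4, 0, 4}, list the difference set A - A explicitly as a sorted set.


A - A = {a - a' : a, a' ∈ A}.
Compute a - a' for each ordered pair (a, a'):
a = -5: -5--5=0, -5--4=-1, -5-0=-5, -5-4=-9
a = -4: -4--5=1, -4--4=0, -4-0=-4, -4-4=-8
a = 0: 0--5=5, 0--4=4, 0-0=0, 0-4=-4
a = 4: 4--5=9, 4--4=8, 4-0=4, 4-4=0
Collecting distinct values (and noting 0 appears from a-a):
A - A = {-9, -8, -5, -4, -1, 0, 1, 4, 5, 8, 9}
|A - A| = 11

A - A = {-9, -8, -5, -4, -1, 0, 1, 4, 5, 8, 9}


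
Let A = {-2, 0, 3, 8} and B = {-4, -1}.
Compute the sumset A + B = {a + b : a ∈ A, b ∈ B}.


A + B = {a + b : a ∈ A, b ∈ B}.
Enumerate all |A|·|B| = 4·2 = 8 pairs (a, b) and collect distinct sums.
a = -2: -2+-4=-6, -2+-1=-3
a = 0: 0+-4=-4, 0+-1=-1
a = 3: 3+-4=-1, 3+-1=2
a = 8: 8+-4=4, 8+-1=7
Collecting distinct sums: A + B = {-6, -4, -3, -1, 2, 4, 7}
|A + B| = 7

A + B = {-6, -4, -3, -1, 2, 4, 7}


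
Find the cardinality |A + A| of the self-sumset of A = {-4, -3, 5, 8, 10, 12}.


A + A = {a + a' : a, a' ∈ A}; |A| = 6.
General bounds: 2|A| - 1 ≤ |A + A| ≤ |A|(|A|+1)/2, i.e. 11 ≤ |A + A| ≤ 21.
Lower bound 2|A|-1 is attained iff A is an arithmetic progression.
Enumerate sums a + a' for a ≤ a' (symmetric, so this suffices):
a = -4: -4+-4=-8, -4+-3=-7, -4+5=1, -4+8=4, -4+10=6, -4+12=8
a = -3: -3+-3=-6, -3+5=2, -3+8=5, -3+10=7, -3+12=9
a = 5: 5+5=10, 5+8=13, 5+10=15, 5+12=17
a = 8: 8+8=16, 8+10=18, 8+12=20
a = 10: 10+10=20, 10+12=22
a = 12: 12+12=24
Distinct sums: {-8, -7, -6, 1, 2, 4, 5, 6, 7, 8, 9, 10, 13, 15, 16, 17, 18, 20, 22, 24}
|A + A| = 20

|A + A| = 20


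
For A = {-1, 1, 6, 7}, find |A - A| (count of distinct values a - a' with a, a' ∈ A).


A - A = {a - a' : a, a' ∈ A}; |A| = 4.
Bounds: 2|A|-1 ≤ |A - A| ≤ |A|² - |A| + 1, i.e. 7 ≤ |A - A| ≤ 13.
Note: 0 ∈ A - A always (from a - a). The set is symmetric: if d ∈ A - A then -d ∈ A - A.
Enumerate nonzero differences d = a - a' with a > a' (then include -d):
Positive differences: {1, 2, 5, 6, 7, 8}
Full difference set: {0} ∪ (positive diffs) ∪ (negative diffs).
|A - A| = 1 + 2·6 = 13 (matches direct enumeration: 13).

|A - A| = 13


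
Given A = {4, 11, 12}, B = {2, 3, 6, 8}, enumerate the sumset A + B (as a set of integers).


A + B = {a + b : a ∈ A, b ∈ B}.
Enumerate all |A|·|B| = 3·4 = 12 pairs (a, b) and collect distinct sums.
a = 4: 4+2=6, 4+3=7, 4+6=10, 4+8=12
a = 11: 11+2=13, 11+3=14, 11+6=17, 11+8=19
a = 12: 12+2=14, 12+3=15, 12+6=18, 12+8=20
Collecting distinct sums: A + B = {6, 7, 10, 12, 13, 14, 15, 17, 18, 19, 20}
|A + B| = 11

A + B = {6, 7, 10, 12, 13, 14, 15, 17, 18, 19, 20}


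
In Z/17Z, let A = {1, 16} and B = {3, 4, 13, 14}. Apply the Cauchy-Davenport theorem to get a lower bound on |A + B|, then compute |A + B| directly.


Cauchy-Davenport: |A + B| ≥ min(p, |A| + |B| - 1) for A, B nonempty in Z/pZ.
|A| = 2, |B| = 4, p = 17.
CD lower bound = min(17, 2 + 4 - 1) = min(17, 5) = 5.
Compute A + B mod 17 directly:
a = 1: 1+3=4, 1+4=5, 1+13=14, 1+14=15
a = 16: 16+3=2, 16+4=3, 16+13=12, 16+14=13
A + B = {2, 3, 4, 5, 12, 13, 14, 15}, so |A + B| = 8.
Verify: 8 ≥ 5? Yes ✓.

CD lower bound = 5, actual |A + B| = 8.


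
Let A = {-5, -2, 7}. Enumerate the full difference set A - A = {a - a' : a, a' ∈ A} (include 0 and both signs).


A - A = {a - a' : a, a' ∈ A}.
Compute a - a' for each ordered pair (a, a'):
a = -5: -5--5=0, -5--2=-3, -5-7=-12
a = -2: -2--5=3, -2--2=0, -2-7=-9
a = 7: 7--5=12, 7--2=9, 7-7=0
Collecting distinct values (and noting 0 appears from a-a):
A - A = {-12, -9, -3, 0, 3, 9, 12}
|A - A| = 7

A - A = {-12, -9, -3, 0, 3, 9, 12}


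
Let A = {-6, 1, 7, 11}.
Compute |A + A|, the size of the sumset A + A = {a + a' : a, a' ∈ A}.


A + A = {a + a' : a, a' ∈ A}; |A| = 4.
General bounds: 2|A| - 1 ≤ |A + A| ≤ |A|(|A|+1)/2, i.e. 7 ≤ |A + A| ≤ 10.
Lower bound 2|A|-1 is attained iff A is an arithmetic progression.
Enumerate sums a + a' for a ≤ a' (symmetric, so this suffices):
a = -6: -6+-6=-12, -6+1=-5, -6+7=1, -6+11=5
a = 1: 1+1=2, 1+7=8, 1+11=12
a = 7: 7+7=14, 7+11=18
a = 11: 11+11=22
Distinct sums: {-12, -5, 1, 2, 5, 8, 12, 14, 18, 22}
|A + A| = 10

|A + A| = 10


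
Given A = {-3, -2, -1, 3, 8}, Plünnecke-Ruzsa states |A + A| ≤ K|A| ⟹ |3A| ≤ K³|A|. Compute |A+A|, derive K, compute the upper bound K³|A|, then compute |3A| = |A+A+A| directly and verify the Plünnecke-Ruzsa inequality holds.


|A| = 5.
Step 1: Compute A + A by enumerating all 25 pairs.
A + A = {-6, -5, -4, -3, -2, 0, 1, 2, 5, 6, 7, 11, 16}, so |A + A| = 13.
Step 2: Doubling constant K = |A + A|/|A| = 13/5 = 13/5 ≈ 2.6000.
Step 3: Plünnecke-Ruzsa gives |3A| ≤ K³·|A| = (2.6000)³ · 5 ≈ 87.8800.
Step 4: Compute 3A = A + A + A directly by enumerating all triples (a,b,c) ∈ A³; |3A| = 24.
Step 5: Check 24 ≤ 87.8800? Yes ✓.

K = 13/5, Plünnecke-Ruzsa bound K³|A| ≈ 87.8800, |3A| = 24, inequality holds.


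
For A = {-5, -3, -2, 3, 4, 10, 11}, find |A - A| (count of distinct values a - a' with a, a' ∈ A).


A - A = {a - a' : a, a' ∈ A}; |A| = 7.
Bounds: 2|A|-1 ≤ |A - A| ≤ |A|² - |A| + 1, i.e. 13 ≤ |A - A| ≤ 43.
Note: 0 ∈ A - A always (from a - a). The set is symmetric: if d ∈ A - A then -d ∈ A - A.
Enumerate nonzero differences d = a - a' with a > a' (then include -d):
Positive differences: {1, 2, 3, 5, 6, 7, 8, 9, 12, 13, 14, 15, 16}
Full difference set: {0} ∪ (positive diffs) ∪ (negative diffs).
|A - A| = 1 + 2·13 = 27 (matches direct enumeration: 27).

|A - A| = 27


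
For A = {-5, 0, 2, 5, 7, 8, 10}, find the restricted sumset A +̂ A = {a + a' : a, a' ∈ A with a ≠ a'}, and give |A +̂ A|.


Restricted sumset: A +̂ A = {a + a' : a ∈ A, a' ∈ A, a ≠ a'}.
Equivalently, take A + A and drop any sum 2a that is achievable ONLY as a + a for a ∈ A (i.e. sums representable only with equal summands).
Enumerate pairs (a, a') with a < a' (symmetric, so each unordered pair gives one sum; this covers all a ≠ a'):
  -5 + 0 = -5
  -5 + 2 = -3
  -5 + 5 = 0
  -5 + 7 = 2
  -5 + 8 = 3
  -5 + 10 = 5
  0 + 2 = 2
  0 + 5 = 5
  0 + 7 = 7
  0 + 8 = 8
  0 + 10 = 10
  2 + 5 = 7
  2 + 7 = 9
  2 + 8 = 10
  2 + 10 = 12
  5 + 7 = 12
  5 + 8 = 13
  5 + 10 = 15
  7 + 8 = 15
  7 + 10 = 17
  8 + 10 = 18
Collected distinct sums: {-5, -3, 0, 2, 3, 5, 7, 8, 9, 10, 12, 13, 15, 17, 18}
|A +̂ A| = 15
(Reference bound: |A +̂ A| ≥ 2|A| - 3 for |A| ≥ 2, with |A| = 7 giving ≥ 11.)

|A +̂ A| = 15


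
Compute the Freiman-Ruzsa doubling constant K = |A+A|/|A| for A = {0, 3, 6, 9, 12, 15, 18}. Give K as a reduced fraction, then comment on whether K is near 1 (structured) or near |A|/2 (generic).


|A| = 7.
Compute A + A by enumerating all 49 pairs.
A + A = {0, 3, 6, 9, 12, 15, 18, 21, 24, 27, 30, 33, 36}, so |A + A| = 13.
K = |A + A| / |A| = 13/7 (already in lowest terms) ≈ 1.8571.
Reference: AP of size 7 gives K = 13/7 ≈ 1.8571; a fully generic set of size 7 gives K ≈ 4.0000.

|A| = 7, |A + A| = 13, K = 13/7.


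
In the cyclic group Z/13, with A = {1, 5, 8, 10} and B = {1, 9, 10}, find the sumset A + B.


Work in Z/13Z: reduce every sum a + b modulo 13.
Enumerate all 12 pairs:
a = 1: 1+1=2, 1+9=10, 1+10=11
a = 5: 5+1=6, 5+9=1, 5+10=2
a = 8: 8+1=9, 8+9=4, 8+10=5
a = 10: 10+1=11, 10+9=6, 10+10=7
Distinct residues collected: {1, 2, 4, 5, 6, 7, 9, 10, 11}
|A + B| = 9 (out of 13 total residues).

A + B = {1, 2, 4, 5, 6, 7, 9, 10, 11}


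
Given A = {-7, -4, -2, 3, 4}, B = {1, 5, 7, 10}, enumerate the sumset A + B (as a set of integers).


A + B = {a + b : a ∈ A, b ∈ B}.
Enumerate all |A|·|B| = 5·4 = 20 pairs (a, b) and collect distinct sums.
a = -7: -7+1=-6, -7+5=-2, -7+7=0, -7+10=3
a = -4: -4+1=-3, -4+5=1, -4+7=3, -4+10=6
a = -2: -2+1=-1, -2+5=3, -2+7=5, -2+10=8
a = 3: 3+1=4, 3+5=8, 3+7=10, 3+10=13
a = 4: 4+1=5, 4+5=9, 4+7=11, 4+10=14
Collecting distinct sums: A + B = {-6, -3, -2, -1, 0, 1, 3, 4, 5, 6, 8, 9, 10, 11, 13, 14}
|A + B| = 16

A + B = {-6, -3, -2, -1, 0, 1, 3, 4, 5, 6, 8, 9, 10, 11, 13, 14}


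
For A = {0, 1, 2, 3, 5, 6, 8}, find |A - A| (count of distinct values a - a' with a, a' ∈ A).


A - A = {a - a' : a, a' ∈ A}; |A| = 7.
Bounds: 2|A|-1 ≤ |A - A| ≤ |A|² - |A| + 1, i.e. 13 ≤ |A - A| ≤ 43.
Note: 0 ∈ A - A always (from a - a). The set is symmetric: if d ∈ A - A then -d ∈ A - A.
Enumerate nonzero differences d = a - a' with a > a' (then include -d):
Positive differences: {1, 2, 3, 4, 5, 6, 7, 8}
Full difference set: {0} ∪ (positive diffs) ∪ (negative diffs).
|A - A| = 1 + 2·8 = 17 (matches direct enumeration: 17).

|A - A| = 17


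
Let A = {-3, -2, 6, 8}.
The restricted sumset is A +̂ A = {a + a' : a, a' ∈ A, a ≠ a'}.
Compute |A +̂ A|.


Restricted sumset: A +̂ A = {a + a' : a ∈ A, a' ∈ A, a ≠ a'}.
Equivalently, take A + A and drop any sum 2a that is achievable ONLY as a + a for a ∈ A (i.e. sums representable only with equal summands).
Enumerate pairs (a, a') with a < a' (symmetric, so each unordered pair gives one sum; this covers all a ≠ a'):
  -3 + -2 = -5
  -3 + 6 = 3
  -3 + 8 = 5
  -2 + 6 = 4
  -2 + 8 = 6
  6 + 8 = 14
Collected distinct sums: {-5, 3, 4, 5, 6, 14}
|A +̂ A| = 6
(Reference bound: |A +̂ A| ≥ 2|A| - 3 for |A| ≥ 2, with |A| = 4 giving ≥ 5.)

|A +̂ A| = 6


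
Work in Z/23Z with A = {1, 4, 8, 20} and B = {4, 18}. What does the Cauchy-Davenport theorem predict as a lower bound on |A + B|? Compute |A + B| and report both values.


Cauchy-Davenport: |A + B| ≥ min(p, |A| + |B| - 1) for A, B nonempty in Z/pZ.
|A| = 4, |B| = 2, p = 23.
CD lower bound = min(23, 4 + 2 - 1) = min(23, 5) = 5.
Compute A + B mod 23 directly:
a = 1: 1+4=5, 1+18=19
a = 4: 4+4=8, 4+18=22
a = 8: 8+4=12, 8+18=3
a = 20: 20+4=1, 20+18=15
A + B = {1, 3, 5, 8, 12, 15, 19, 22}, so |A + B| = 8.
Verify: 8 ≥ 5? Yes ✓.

CD lower bound = 5, actual |A + B| = 8.


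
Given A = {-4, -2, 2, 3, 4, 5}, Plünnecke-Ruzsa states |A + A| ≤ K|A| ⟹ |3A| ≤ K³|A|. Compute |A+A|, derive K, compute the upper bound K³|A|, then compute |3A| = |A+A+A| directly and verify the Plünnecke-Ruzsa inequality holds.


|A| = 6.
Step 1: Compute A + A by enumerating all 36 pairs.
A + A = {-8, -6, -4, -2, -1, 0, 1, 2, 3, 4, 5, 6, 7, 8, 9, 10}, so |A + A| = 16.
Step 2: Doubling constant K = |A + A|/|A| = 16/6 = 16/6 ≈ 2.6667.
Step 3: Plünnecke-Ruzsa gives |3A| ≤ K³·|A| = (2.6667)³ · 6 ≈ 113.7778.
Step 4: Compute 3A = A + A + A directly by enumerating all triples (a,b,c) ∈ A³; |3A| = 25.
Step 5: Check 25 ≤ 113.7778? Yes ✓.

K = 16/6, Plünnecke-Ruzsa bound K³|A| ≈ 113.7778, |3A| = 25, inequality holds.


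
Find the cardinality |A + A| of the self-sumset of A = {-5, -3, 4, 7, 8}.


A + A = {a + a' : a, a' ∈ A}; |A| = 5.
General bounds: 2|A| - 1 ≤ |A + A| ≤ |A|(|A|+1)/2, i.e. 9 ≤ |A + A| ≤ 15.
Lower bound 2|A|-1 is attained iff A is an arithmetic progression.
Enumerate sums a + a' for a ≤ a' (symmetric, so this suffices):
a = -5: -5+-5=-10, -5+-3=-8, -5+4=-1, -5+7=2, -5+8=3
a = -3: -3+-3=-6, -3+4=1, -3+7=4, -3+8=5
a = 4: 4+4=8, 4+7=11, 4+8=12
a = 7: 7+7=14, 7+8=15
a = 8: 8+8=16
Distinct sums: {-10, -8, -6, -1, 1, 2, 3, 4, 5, 8, 11, 12, 14, 15, 16}
|A + A| = 15

|A + A| = 15


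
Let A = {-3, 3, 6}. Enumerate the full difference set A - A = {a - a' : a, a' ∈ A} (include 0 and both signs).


A - A = {a - a' : a, a' ∈ A}.
Compute a - a' for each ordered pair (a, a'):
a = -3: -3--3=0, -3-3=-6, -3-6=-9
a = 3: 3--3=6, 3-3=0, 3-6=-3
a = 6: 6--3=9, 6-3=3, 6-6=0
Collecting distinct values (and noting 0 appears from a-a):
A - A = {-9, -6, -3, 0, 3, 6, 9}
|A - A| = 7

A - A = {-9, -6, -3, 0, 3, 6, 9}


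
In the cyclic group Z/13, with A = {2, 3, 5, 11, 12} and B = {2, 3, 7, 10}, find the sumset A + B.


Work in Z/13Z: reduce every sum a + b modulo 13.
Enumerate all 20 pairs:
a = 2: 2+2=4, 2+3=5, 2+7=9, 2+10=12
a = 3: 3+2=5, 3+3=6, 3+7=10, 3+10=0
a = 5: 5+2=7, 5+3=8, 5+7=12, 5+10=2
a = 11: 11+2=0, 11+3=1, 11+7=5, 11+10=8
a = 12: 12+2=1, 12+3=2, 12+7=6, 12+10=9
Distinct residues collected: {0, 1, 2, 4, 5, 6, 7, 8, 9, 10, 12}
|A + B| = 11 (out of 13 total residues).

A + B = {0, 1, 2, 4, 5, 6, 7, 8, 9, 10, 12}


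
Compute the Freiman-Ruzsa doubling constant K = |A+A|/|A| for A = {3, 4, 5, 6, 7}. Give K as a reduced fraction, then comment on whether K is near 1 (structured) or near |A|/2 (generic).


|A| = 5.
Compute A + A by enumerating all 25 pairs.
A + A = {6, 7, 8, 9, 10, 11, 12, 13, 14}, so |A + A| = 9.
K = |A + A| / |A| = 9/5 (already in lowest terms) ≈ 1.8000.
Reference: AP of size 5 gives K = 9/5 ≈ 1.8000; a fully generic set of size 5 gives K ≈ 3.0000.

|A| = 5, |A + A| = 9, K = 9/5.


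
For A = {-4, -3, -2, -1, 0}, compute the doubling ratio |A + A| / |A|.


|A| = 5.
Compute A + A by enumerating all 25 pairs.
A + A = {-8, -7, -6, -5, -4, -3, -2, -1, 0}, so |A + A| = 9.
K = |A + A| / |A| = 9/5 (already in lowest terms) ≈ 1.8000.
Reference: AP of size 5 gives K = 9/5 ≈ 1.8000; a fully generic set of size 5 gives K ≈ 3.0000.

|A| = 5, |A + A| = 9, K = 9/5.


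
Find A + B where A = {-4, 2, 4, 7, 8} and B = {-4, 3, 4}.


A + B = {a + b : a ∈ A, b ∈ B}.
Enumerate all |A|·|B| = 5·3 = 15 pairs (a, b) and collect distinct sums.
a = -4: -4+-4=-8, -4+3=-1, -4+4=0
a = 2: 2+-4=-2, 2+3=5, 2+4=6
a = 4: 4+-4=0, 4+3=7, 4+4=8
a = 7: 7+-4=3, 7+3=10, 7+4=11
a = 8: 8+-4=4, 8+3=11, 8+4=12
Collecting distinct sums: A + B = {-8, -2, -1, 0, 3, 4, 5, 6, 7, 8, 10, 11, 12}
|A + B| = 13

A + B = {-8, -2, -1, 0, 3, 4, 5, 6, 7, 8, 10, 11, 12}


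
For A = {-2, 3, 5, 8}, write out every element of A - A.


A - A = {a - a' : a, a' ∈ A}.
Compute a - a' for each ordered pair (a, a'):
a = -2: -2--2=0, -2-3=-5, -2-5=-7, -2-8=-10
a = 3: 3--2=5, 3-3=0, 3-5=-2, 3-8=-5
a = 5: 5--2=7, 5-3=2, 5-5=0, 5-8=-3
a = 8: 8--2=10, 8-3=5, 8-5=3, 8-8=0
Collecting distinct values (and noting 0 appears from a-a):
A - A = {-10, -7, -5, -3, -2, 0, 2, 3, 5, 7, 10}
|A - A| = 11

A - A = {-10, -7, -5, -3, -2, 0, 2, 3, 5, 7, 10}


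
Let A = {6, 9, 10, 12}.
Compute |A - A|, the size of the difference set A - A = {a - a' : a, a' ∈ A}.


A - A = {a - a' : a, a' ∈ A}; |A| = 4.
Bounds: 2|A|-1 ≤ |A - A| ≤ |A|² - |A| + 1, i.e. 7 ≤ |A - A| ≤ 13.
Note: 0 ∈ A - A always (from a - a). The set is symmetric: if d ∈ A - A then -d ∈ A - A.
Enumerate nonzero differences d = a - a' with a > a' (then include -d):
Positive differences: {1, 2, 3, 4, 6}
Full difference set: {0} ∪ (positive diffs) ∪ (negative diffs).
|A - A| = 1 + 2·5 = 11 (matches direct enumeration: 11).

|A - A| = 11


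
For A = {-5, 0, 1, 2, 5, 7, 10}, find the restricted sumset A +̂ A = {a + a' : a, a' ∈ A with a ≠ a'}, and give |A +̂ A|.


Restricted sumset: A +̂ A = {a + a' : a ∈ A, a' ∈ A, a ≠ a'}.
Equivalently, take A + A and drop any sum 2a that is achievable ONLY as a + a for a ∈ A (i.e. sums representable only with equal summands).
Enumerate pairs (a, a') with a < a' (symmetric, so each unordered pair gives one sum; this covers all a ≠ a'):
  -5 + 0 = -5
  -5 + 1 = -4
  -5 + 2 = -3
  -5 + 5 = 0
  -5 + 7 = 2
  -5 + 10 = 5
  0 + 1 = 1
  0 + 2 = 2
  0 + 5 = 5
  0 + 7 = 7
  0 + 10 = 10
  1 + 2 = 3
  1 + 5 = 6
  1 + 7 = 8
  1 + 10 = 11
  2 + 5 = 7
  2 + 7 = 9
  2 + 10 = 12
  5 + 7 = 12
  5 + 10 = 15
  7 + 10 = 17
Collected distinct sums: {-5, -4, -3, 0, 1, 2, 3, 5, 6, 7, 8, 9, 10, 11, 12, 15, 17}
|A +̂ A| = 17
(Reference bound: |A +̂ A| ≥ 2|A| - 3 for |A| ≥ 2, with |A| = 7 giving ≥ 11.)

|A +̂ A| = 17


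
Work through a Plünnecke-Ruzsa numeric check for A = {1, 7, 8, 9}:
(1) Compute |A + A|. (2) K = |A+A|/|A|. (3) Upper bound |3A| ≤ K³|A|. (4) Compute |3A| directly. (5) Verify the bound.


|A| = 4.
Step 1: Compute A + A by enumerating all 16 pairs.
A + A = {2, 8, 9, 10, 14, 15, 16, 17, 18}, so |A + A| = 9.
Step 2: Doubling constant K = |A + A|/|A| = 9/4 = 9/4 ≈ 2.2500.
Step 3: Plünnecke-Ruzsa gives |3A| ≤ K³·|A| = (2.2500)³ · 4 ≈ 45.5625.
Step 4: Compute 3A = A + A + A directly by enumerating all triples (a,b,c) ∈ A³; |3A| = 16.
Step 5: Check 16 ≤ 45.5625? Yes ✓.

K = 9/4, Plünnecke-Ruzsa bound K³|A| ≈ 45.5625, |3A| = 16, inequality holds.


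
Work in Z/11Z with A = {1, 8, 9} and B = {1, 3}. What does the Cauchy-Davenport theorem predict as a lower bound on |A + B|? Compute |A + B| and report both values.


Cauchy-Davenport: |A + B| ≥ min(p, |A| + |B| - 1) for A, B nonempty in Z/pZ.
|A| = 3, |B| = 2, p = 11.
CD lower bound = min(11, 3 + 2 - 1) = min(11, 4) = 4.
Compute A + B mod 11 directly:
a = 1: 1+1=2, 1+3=4
a = 8: 8+1=9, 8+3=0
a = 9: 9+1=10, 9+3=1
A + B = {0, 1, 2, 4, 9, 10}, so |A + B| = 6.
Verify: 6 ≥ 4? Yes ✓.

CD lower bound = 4, actual |A + B| = 6.
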